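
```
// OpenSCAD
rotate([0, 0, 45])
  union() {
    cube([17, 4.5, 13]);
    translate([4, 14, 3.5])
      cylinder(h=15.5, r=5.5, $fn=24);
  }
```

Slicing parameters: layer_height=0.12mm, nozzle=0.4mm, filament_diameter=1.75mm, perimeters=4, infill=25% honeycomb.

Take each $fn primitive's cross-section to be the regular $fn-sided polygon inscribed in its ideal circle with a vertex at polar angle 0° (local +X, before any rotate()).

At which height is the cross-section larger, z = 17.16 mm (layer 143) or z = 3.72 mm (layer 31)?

Layer 143 (z = 17.16): the cube is not intersected at this z (z outside [0, 13]); the cylinder at (4, 14): section is a regular 24-gon, circumradius r=5.5 (area = (24/2)·5.500²·sin(360°/24) = 93.95 mm²); Taking the union: only the r=5.5 cylinder at (4, 14) is present, so the union is just that shape — area = 93.95 mm²; (whole slice rotated 45° about Z — lengths, areas and connectivity unchanged). So its area = 93.95 mm². Layer 31 (z = 3.72): the 17×4.5 cube contributes its full rectangle (area 76.50 mm²); the r=5.5 cylinder at (4, 14) gives a regular 24-gon of circumradius 5.5 (constant along its height) (area = (24/2)·5.500²·sin(360°/24) = 93.95 mm²); Taking the union: the 2 present regions are separate (no shared area or edge), so areas and boundary lengths simply add and each stays a separate island — area = 170.45 mm²; (whole slice rotated 45° about Z — lengths, areas and connectivity unchanged). So its area = 170.45 mm². Layer 31 is larger (170.45 vs 93.95 mm²).

layer 31 (z = 3.72 mm)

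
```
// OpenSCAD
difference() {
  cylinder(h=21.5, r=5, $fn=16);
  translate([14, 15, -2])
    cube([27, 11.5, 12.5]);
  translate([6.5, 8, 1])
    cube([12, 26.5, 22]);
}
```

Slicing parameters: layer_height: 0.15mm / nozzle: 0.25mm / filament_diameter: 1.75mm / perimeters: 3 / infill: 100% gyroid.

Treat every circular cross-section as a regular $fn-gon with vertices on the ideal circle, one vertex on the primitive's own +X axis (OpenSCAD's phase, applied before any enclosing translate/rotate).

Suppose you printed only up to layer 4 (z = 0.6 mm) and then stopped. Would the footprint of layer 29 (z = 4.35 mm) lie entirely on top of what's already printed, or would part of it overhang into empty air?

Compare the two slices. At z = 0.6: the cylinder: section is a regular 16-gon, circumradius r=5 (area = (16/2)·5.000²·sin(360°/16) = 76.54 mm²); the cube at (14, 15) is present — its section is the full 27×11.5 rectangle (area 310.50 mm²); the cube at (6.5, 8) is absent (z outside [1, 23]); Taking the first minus the rest: starting from the r=5 cylinder (76.54 mm²), the 27×11.5 cube at (14, 15) misses the remaining region (no effect) — area = 76.54 mm². At z = 4.35: the r=5 cylinder gives a regular 16-gon of circumradius 5 (constant along its height) (area = (16/2)·5.000²·sin(360°/16) = 76.54 mm²); the cube at (14, 15) is present — its section is the full 27×11.5 rectangle (area 310.50 mm²); the 12×26.5 cube at (6.5, 8) contributes its full rectangle (area 318.00 mm²); Taking the first minus the rest: starting from the r=5 cylinder (76.54 mm²), the 27×11.5 cube at (14, 15) misses the remaining region (no effect); the 12×26.5 cube at (6.5, 8) misses the remaining region (no effect) — area = 76.54 mm². Checking containment: the cross-section at z = 4.35 is a subset of the cross-section at z = 0.6.

entirely on top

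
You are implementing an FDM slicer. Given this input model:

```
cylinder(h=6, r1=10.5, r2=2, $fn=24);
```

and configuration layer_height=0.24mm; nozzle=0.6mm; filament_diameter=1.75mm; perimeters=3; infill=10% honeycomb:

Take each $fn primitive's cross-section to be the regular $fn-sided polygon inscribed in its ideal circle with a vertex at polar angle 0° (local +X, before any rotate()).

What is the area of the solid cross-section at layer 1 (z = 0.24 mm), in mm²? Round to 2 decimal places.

At z = 0.24 mm: the cone (r1=10.5→r2=2) has section circumradius 10.160 here — a regular 24-gon (area = (24/2)·10.160²·sin(360°/24) = 320.60 mm²). Overall, the cross-section is a single solid region. Net area = 320.60 mm².

320.60 mm²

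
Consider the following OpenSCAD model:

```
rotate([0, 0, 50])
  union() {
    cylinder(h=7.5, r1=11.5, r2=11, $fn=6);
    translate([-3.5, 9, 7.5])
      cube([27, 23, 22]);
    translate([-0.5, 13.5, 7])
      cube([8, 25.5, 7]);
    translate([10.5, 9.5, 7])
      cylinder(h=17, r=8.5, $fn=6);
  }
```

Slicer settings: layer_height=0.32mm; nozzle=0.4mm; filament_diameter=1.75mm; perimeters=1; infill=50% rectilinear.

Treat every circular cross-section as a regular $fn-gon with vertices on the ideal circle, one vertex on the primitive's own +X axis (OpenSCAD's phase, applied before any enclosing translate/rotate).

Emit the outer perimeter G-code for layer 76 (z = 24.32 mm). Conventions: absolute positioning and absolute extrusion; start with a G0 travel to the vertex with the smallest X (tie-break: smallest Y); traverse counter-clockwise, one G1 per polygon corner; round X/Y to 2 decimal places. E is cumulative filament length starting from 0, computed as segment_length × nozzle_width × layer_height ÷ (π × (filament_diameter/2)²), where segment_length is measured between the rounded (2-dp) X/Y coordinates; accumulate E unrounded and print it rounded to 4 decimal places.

At z = 24.32 mm: the cone does not reach this height (z outside [0, 7.5]); the cube at (-3.5, 9) (footprint 27×23) is included at this height; the cube at (-0.5, 13.5) is not intersected at this z (z outside [7, 14]); the cylinder at (10.5, 9.5) does not reach this height (z outside [7, 24]); Taking the union: only the 27×23 cube at (-3.5, 9) is present, so the union is just that shape — 1 connected region; (whole slice rotated 50° about Z — lengths, areas and connectivity unchanged). The outline is a single polygon with 4 vertices. Extrusion per mm of travel: 0.4 × 0.32 / (π × 0.875²) = 0.053216. Accumulating E over each segment gives final E = 5.3215.

G0 X-26.76 Y17.89 Z24.32
G1 X-9.14 Y3.10 E1.2242
G1 X8.21 Y23.79 E2.6611
G1 X-9.41 Y38.57 E3.8850
G1 X-26.76 Y17.89 E5.3215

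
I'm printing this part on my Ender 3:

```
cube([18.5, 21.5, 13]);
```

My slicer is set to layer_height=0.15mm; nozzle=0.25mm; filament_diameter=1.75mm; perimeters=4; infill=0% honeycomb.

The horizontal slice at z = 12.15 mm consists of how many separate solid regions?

1

At z = 12.15 mm: the cube is present — its section is the full 18.5×21.5 rectangle. The result has 1 disconnected region.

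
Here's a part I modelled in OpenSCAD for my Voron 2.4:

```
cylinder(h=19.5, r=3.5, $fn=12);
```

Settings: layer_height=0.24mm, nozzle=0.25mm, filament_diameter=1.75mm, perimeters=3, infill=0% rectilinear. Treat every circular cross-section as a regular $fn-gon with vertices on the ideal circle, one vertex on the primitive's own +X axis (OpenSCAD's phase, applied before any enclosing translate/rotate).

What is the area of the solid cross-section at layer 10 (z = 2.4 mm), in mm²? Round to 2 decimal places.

At z = 2.4 mm: the r=3.5 cylinder gives a regular 12-gon of circumradius 3.5 (constant along its height) (area = (12/2)·3.500²·sin(360°/12) = 36.75 mm²). Overall, the cross-section is a single solid region. Net area = 36.75 mm².

36.75 mm²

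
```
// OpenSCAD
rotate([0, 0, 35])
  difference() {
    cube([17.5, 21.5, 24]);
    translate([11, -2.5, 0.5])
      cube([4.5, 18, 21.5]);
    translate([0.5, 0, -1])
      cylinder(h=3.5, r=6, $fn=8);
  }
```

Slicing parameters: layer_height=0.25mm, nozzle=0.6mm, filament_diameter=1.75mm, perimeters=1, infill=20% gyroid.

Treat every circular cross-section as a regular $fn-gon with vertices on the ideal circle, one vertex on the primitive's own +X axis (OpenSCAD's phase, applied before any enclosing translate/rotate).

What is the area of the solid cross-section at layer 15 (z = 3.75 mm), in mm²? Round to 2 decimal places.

306.50 mm²

At z = 3.75 mm: the cube (footprint 17.5×21.5) is included at this height (area 376.25 mm²); the cube at (11, -2.5) (footprint 4.5×18) is included at this height (area 81.00 mm²); the cylinder at (0.5, 0) does not reach this height (z outside [-1, 2.5]); Subtracting the remaining from the first: starting from the 17.5×21.5 cube (376.25 mm²), the 4.5×18 cube at (11, -2.5) partially overlaps it — only the 69.75 mm² overlap (of its 81.00 mm²) is removed, clipping the outline — area = 306.50 mm²; (whole slice rotated 35° about Z — lengths, areas and connectivity unchanged). Overall, the cross-section is a single solid region. Net area = 306.50 mm².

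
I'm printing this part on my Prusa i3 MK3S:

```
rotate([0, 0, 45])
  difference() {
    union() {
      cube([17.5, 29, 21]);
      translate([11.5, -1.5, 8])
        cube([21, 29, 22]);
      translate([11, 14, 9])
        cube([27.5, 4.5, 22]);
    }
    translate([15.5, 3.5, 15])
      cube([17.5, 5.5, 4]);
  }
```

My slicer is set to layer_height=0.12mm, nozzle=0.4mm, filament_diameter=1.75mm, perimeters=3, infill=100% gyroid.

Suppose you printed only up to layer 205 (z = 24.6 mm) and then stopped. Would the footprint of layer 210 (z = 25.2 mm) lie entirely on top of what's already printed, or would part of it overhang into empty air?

entirely on top

Compare the two slices. At z = 24.6: the cube does not reach this height (z outside [0, 21]); the cube at (11.5, -1.5) (footprint 21×29) is included at this height (area 609.00 mm²); the cube at (11, 14) (footprint 27.5×4.5) is included at this height (area 123.75 mm²); Merging all regions: the regions partially overlap — summed areas 732.75 mm² minus the doubly-counted overlap 94.50 mm² gives 638.25 mm² — area = 638.25 mm²; the cube at (15.5, 3.5) does not reach this height (z outside [15, 19]); Taking the first minus the rest: none of the subtracted shapes is present at this height, so the result so far is unchanged — area = 638.25 mm²; (whole slice rotated 45° about Z — lengths, areas and connectivity unchanged). At z = 25.2: the cube does not reach this height (z outside [0, 21]); the cube at (11.5, -1.5) (footprint 21×29) is included at this height (area 609.00 mm²); the cube at (11, 14) (footprint 27.5×4.5) is included at this height (area 123.75 mm²); Combining (union): the regions partially overlap — summed areas 732.75 mm² minus the doubly-counted overlap 94.50 mm² gives 638.25 mm² — area = 638.25 mm²; the cube at (15.5, 3.5) does not reach this height (z outside [15, 19]); After the difference (first − rest): none of the subtracted shapes is present at this height, so that combined region is unchanged — area = 638.25 mm²; (rotated 45° about Z; rotation is an isometry so areas/perimeters/island counts are preserved). Checking containment: the cross-section at z = 25.2 is a subset of the cross-section at z = 24.6.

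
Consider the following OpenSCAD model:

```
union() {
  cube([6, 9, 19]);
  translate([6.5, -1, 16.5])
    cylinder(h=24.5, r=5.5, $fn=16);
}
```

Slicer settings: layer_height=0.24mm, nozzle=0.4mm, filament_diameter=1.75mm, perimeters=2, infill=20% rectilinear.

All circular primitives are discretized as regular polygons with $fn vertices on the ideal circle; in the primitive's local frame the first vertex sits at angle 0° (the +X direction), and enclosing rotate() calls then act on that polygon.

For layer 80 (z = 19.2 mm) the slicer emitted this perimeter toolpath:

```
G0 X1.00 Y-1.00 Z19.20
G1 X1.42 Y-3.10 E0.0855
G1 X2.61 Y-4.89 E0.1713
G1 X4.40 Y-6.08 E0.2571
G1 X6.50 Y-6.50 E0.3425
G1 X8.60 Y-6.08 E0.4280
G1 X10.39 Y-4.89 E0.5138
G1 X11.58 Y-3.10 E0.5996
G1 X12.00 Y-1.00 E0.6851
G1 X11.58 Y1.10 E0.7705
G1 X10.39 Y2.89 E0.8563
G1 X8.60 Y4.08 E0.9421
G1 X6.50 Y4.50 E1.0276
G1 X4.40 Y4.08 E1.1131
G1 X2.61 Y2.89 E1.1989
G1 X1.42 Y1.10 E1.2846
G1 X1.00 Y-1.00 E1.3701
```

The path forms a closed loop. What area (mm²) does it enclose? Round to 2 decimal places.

Apply the shoelace formula to the sequence of (X, Y) vertices; enclosed area = 92.57 mm².

92.57 mm²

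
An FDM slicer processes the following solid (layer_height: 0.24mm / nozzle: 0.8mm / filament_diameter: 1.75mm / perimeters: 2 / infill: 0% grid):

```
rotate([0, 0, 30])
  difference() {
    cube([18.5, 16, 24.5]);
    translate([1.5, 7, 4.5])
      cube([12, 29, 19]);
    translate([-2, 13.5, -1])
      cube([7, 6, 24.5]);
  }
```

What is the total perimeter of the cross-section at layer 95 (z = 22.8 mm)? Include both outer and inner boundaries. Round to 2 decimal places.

At z = 22.8 mm: the cube is present — its section is the full 18.5×16 rectangle (perimeter 69.00 mm); the cube at (1.5, 7) (footprint 12×29) is included at this height (perimeter 82.00 mm); the cube at (-2, 13.5) is present — its section is the full 7×6 rectangle (perimeter 26.00 mm); Taking the first minus the rest: starting from the 18.5×16 cube, the 12×29 cube at (1.5, 7) partially overlaps it — only the 108.00 mm² overlap (of its 348.00 mm²) is removed, clipping the outline; the 7×6 cube at (-2, 13.5) partially overlaps it — only the 3.75 mm² overlap (of its 42.00 mm²) is removed, clipping the outline — boundary = 82.00 mm; (rotated 30° about Z; rotation is an isometry so areas/perimeters/island counts are preserved). Overall, the cross-section is a single solid region. Total boundary length (outer) = 82.00 mm.

82.00 mm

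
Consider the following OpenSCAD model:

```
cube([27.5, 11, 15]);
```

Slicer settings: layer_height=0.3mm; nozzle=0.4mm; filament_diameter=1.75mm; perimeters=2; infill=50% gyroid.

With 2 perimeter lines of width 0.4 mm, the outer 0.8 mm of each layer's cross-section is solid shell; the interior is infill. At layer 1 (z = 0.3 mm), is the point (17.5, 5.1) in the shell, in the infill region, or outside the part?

At z = 0.3 mm: the cube is present — its section is the full 27.5×11 rectangle. Overall, the cross-section is a single solid region. The nearest boundary edge runs (0.00, 0.00)→(27.50, 0.00); distance from the point to it = 5.10 mm. The point is inside the cross-section and 5.10 mm from the nearest boundary — more than the 0.8 mm shell width (2 × 0.4), so it's in the infill interior.

infill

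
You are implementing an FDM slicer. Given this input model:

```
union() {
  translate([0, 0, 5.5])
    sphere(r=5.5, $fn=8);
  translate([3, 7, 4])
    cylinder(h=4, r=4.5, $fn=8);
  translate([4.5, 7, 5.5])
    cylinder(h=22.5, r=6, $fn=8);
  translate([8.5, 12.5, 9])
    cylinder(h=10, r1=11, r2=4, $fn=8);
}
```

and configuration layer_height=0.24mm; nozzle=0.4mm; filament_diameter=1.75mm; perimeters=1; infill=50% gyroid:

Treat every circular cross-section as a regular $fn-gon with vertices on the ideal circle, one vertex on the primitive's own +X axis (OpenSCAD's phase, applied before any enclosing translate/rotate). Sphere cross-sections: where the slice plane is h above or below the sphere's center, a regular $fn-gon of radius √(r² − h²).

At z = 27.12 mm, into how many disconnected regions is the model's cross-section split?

At z = 27.12 mm: the sphere is not intersected at this z (|z−center|=21.620 > r=5.5); the cylinder at (3, 7) is absent (z outside [4, 8]); the r=6 cylinder at (4.5, 7) contributes a regular 8-gon of circumradius 6; the cone at (8.5, 12.5) is absent (z outside [9, 19]); Taking the union: only the r=6 cylinder at (4.5, 7) is present, so the union is just that shape — 1 connected region. The result has 1 disconnected region.

1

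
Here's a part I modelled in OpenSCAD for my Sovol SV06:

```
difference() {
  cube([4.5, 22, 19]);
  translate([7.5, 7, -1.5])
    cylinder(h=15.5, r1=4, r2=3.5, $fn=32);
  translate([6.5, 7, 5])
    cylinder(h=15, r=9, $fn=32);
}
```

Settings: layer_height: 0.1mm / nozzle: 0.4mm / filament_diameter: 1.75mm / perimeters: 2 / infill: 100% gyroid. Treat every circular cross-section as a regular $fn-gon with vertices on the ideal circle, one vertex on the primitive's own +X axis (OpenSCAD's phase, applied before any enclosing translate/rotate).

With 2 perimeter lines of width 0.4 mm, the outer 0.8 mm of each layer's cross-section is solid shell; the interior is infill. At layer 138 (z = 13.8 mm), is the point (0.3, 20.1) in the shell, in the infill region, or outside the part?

shell

At z = 13.8 mm: the cube is present — its section is the full 4.5×22 rectangle; the cone at (7.5, 7): at t=0.987 of its height the radius interpolates to r₁+(r₂−r₁)t = 3.506, giving a regular 32-gon of that circumradius; the r=9 cylinder at (6.5, 7) gives a regular 32-gon of circumradius 9 (constant along its height); Subtracting the remaining from the first: starting from the 4.5×22 cube, the cone at (7.5, 7) partially overlaps it — only the 1.20 mm² overlap (of its 38.38 mm²) is removed, clipping the outline; the r=9 cylinder at (6.5, 7) partially overlaps it — only the 64.87 mm² overlap (of its 252.84 mm²) is removed, clipping the outline — 2 connected regions. Overall, the cross-section has 2 separate islands. The nearest boundary edge runs (0.00, 13.20)→(0.00, 22.00); distance from the point to it = 0.30 mm. (Shell/infill is judged within the island containing the point — the largest one.) The point is inside the cross-section, 0.30 mm from the nearest boundary — within the 0.8 mm shell band (2 × 0.4).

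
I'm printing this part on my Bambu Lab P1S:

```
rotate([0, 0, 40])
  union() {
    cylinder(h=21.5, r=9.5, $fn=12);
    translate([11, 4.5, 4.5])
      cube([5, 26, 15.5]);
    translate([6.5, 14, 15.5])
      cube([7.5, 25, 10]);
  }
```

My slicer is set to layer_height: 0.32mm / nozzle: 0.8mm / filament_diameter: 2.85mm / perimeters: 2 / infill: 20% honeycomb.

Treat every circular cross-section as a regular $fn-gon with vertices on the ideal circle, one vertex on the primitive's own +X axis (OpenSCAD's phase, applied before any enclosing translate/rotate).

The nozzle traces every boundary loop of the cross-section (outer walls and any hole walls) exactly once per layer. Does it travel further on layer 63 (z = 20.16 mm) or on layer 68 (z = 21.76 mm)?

layer 63 (z = 20.16 mm)

Layer 63 (z = 20.16): the r=9.5 cylinder gives a regular 12-gon of circumradius 9.5 (constant along its height) (perimeter = 2·12·9.500·sin(180°/12) = 59.01 mm); the cube at (11, 4.5) is not intersected at this z (z outside [4.5, 20]); the cube at (6.5, 14) (footprint 7.5×25) is included at this height (perimeter 65.00 mm); Combining (union): the 2 present regions are separate (no shared area or edge), so areas and boundary lengths simply add and each stays a separate island — boundary = 124.01 mm; (whole slice rotated 40° about Z — lengths, areas and connectivity unchanged). So its perimeter = 124.01 mm. Layer 68 (z = 21.76): the cylinder is absent (z outside [0, 21.5]); the cube at (11, 4.5) is not intersected at this z (z outside [4.5, 20]); the 7.5×25 cube at (6.5, 14) contributes its full rectangle (perimeter 65.00 mm); Taking the union: only the 7.5×25 cube at (6.5, 14) is present, so the union is just that shape — boundary = 65.00 mm; (rotated 40° about Z; rotation is an isometry so areas/perimeters/island counts are preserved). So its perimeter = 65.00 mm. Layer 63 is larger (124.01 vs 65.00 mm).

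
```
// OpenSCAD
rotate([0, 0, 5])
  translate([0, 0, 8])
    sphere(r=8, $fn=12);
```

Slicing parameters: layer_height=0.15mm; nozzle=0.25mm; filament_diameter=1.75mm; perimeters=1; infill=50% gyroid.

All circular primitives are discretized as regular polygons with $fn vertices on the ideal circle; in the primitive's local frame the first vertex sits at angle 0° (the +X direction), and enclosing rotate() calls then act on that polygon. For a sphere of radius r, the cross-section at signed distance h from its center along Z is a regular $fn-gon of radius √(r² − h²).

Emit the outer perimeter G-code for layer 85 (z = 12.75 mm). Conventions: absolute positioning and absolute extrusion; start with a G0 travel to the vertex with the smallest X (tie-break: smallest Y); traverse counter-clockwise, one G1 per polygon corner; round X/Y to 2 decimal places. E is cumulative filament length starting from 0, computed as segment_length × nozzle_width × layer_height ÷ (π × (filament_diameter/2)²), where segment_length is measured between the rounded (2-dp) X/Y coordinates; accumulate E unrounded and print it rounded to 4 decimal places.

G0 X-6.41 Y-0.56 Z12.75
G1 X-5.27 Y-3.69 E0.0519
G1 X-2.72 Y-5.83 E0.1038
G1 X0.56 Y-6.41 E0.1558
G1 X3.69 Y-5.27 E0.2077
G1 X5.83 Y-2.72 E0.2596
G1 X6.41 Y0.56 E0.3115
G1 X5.27 Y3.69 E0.3635
G1 X2.72 Y5.83 E0.4154
G1 X-0.56 Y6.41 E0.4673
G1 X-3.69 Y5.27 E0.5192
G1 X-5.83 Y2.72 E0.5711
G1 X-6.41 Y-0.56 E0.6231

At z = 12.75 mm: the r=8 sphere contributes a regular 12-gon of circumradius √(8²−4.75²) = 6.437; (rotated 5° about Z; rotation is an isometry so areas/perimeters/island counts are preserved). The outline is a single polygon with 12 vertices. Extrusion per mm of travel: 0.25 × 0.15 / (π × 0.875²) = 0.015591. Accumulating E over each segment gives final E = 0.6231.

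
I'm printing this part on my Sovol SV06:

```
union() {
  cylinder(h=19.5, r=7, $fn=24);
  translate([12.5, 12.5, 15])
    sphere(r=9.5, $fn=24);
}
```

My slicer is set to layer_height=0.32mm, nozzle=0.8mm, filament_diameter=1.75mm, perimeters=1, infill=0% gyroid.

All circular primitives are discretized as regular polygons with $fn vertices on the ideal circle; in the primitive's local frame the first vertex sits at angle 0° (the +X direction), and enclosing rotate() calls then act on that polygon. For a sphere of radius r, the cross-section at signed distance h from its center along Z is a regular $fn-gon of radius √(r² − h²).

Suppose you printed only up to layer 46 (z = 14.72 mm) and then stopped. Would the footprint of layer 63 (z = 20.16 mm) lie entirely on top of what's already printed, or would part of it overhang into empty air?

entirely on top

Compare the two slices. At z = 14.72: the r=7 cylinder gives a regular 24-gon of circumradius 7 (constant along its height) (area = (24/2)·7.000²·sin(360°/24) = 152.19 mm²); the sphere at (12.5, 12.5): section is a regular 24-gon, circumradius = √(r²−h²) = √(9.5²−0.28²) = 9.496 (area = (24/2)·9.496²·sin(360°/24) = 280.06 mm²); Combining (union): the 2 present regions are separate (no shared area or edge), so areas and boundary lengths simply add and each stays a separate island — area = 432.24 mm². At z = 20.16: the cylinder is not intersected at this z (z outside [0, 19.5]); the r=9.5 sphere at (12.5, 12.5) slices to a regular 24-gon of circumradius 7.976 (√(r²−h²) with h=5.16 from center) (area = (24/2)·7.976²·sin(360°/24) = 197.61 mm²); Taking the union: only the r=9.5 sphere at (12.5, 12.5) is present, so the union is just that shape — area = 197.61 mm². Checking containment: the cross-section at z = 20.16 is a subset of the cross-section at z = 14.72.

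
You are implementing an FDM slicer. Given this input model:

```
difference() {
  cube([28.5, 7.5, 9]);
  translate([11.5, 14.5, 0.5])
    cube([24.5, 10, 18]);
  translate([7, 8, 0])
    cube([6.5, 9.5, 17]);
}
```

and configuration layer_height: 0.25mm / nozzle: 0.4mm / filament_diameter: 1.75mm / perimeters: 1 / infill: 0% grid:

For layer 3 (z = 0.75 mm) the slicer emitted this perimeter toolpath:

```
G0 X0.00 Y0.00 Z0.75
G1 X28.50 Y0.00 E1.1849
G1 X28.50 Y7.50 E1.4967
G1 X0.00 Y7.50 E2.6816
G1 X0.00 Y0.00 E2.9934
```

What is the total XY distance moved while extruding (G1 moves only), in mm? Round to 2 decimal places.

72.00 mm

Sum the Euclidean lengths of each G1 segment: total = 72.00 mm.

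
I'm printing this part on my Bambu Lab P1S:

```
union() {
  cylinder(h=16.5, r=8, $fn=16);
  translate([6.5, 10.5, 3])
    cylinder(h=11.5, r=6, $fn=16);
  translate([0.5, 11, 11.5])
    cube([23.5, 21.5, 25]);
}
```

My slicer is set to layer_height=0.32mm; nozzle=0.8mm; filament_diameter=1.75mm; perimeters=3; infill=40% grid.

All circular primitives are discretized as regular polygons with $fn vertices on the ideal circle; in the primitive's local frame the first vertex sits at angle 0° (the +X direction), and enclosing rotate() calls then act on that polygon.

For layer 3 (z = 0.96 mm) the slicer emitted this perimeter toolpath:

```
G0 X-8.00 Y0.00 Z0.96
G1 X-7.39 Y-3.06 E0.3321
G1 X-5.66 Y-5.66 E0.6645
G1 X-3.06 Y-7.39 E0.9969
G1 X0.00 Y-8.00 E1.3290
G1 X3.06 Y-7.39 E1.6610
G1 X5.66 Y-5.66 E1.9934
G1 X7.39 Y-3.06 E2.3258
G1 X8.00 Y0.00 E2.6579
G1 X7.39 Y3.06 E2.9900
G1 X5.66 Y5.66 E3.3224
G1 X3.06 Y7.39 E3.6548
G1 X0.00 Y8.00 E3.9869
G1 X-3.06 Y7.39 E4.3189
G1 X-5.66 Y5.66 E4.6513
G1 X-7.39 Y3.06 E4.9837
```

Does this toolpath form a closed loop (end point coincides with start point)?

no

Start point (G0): (-8.00, 0.00). End point (last G1): the path does not return to the start — open.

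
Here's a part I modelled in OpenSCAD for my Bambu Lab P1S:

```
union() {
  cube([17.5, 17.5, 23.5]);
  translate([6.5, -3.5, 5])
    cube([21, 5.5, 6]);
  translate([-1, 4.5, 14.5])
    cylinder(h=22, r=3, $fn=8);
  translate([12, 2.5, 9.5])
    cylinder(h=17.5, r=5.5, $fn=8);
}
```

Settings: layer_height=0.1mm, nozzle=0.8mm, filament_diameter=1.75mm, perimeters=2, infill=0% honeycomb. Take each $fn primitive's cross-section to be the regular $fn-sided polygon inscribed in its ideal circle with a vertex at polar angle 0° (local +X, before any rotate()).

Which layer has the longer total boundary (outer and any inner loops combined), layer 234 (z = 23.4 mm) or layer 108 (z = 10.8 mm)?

Layer 234 (z = 23.4): the 17.5×17.5 cube contributes its full rectangle (perimeter 70.00 mm); the cube at (6.5, -3.5) does not reach this height (z outside [5, 11]); the r=3 cylinder at (-1, 4.5) contributes a regular 8-gon of circumradius 3 (perimeter = 2·8·3.000·sin(180°/8) = 18.37 mm); the r=5.5 cylinder at (12, 2.5) contributes a regular 8-gon of circumradius 5.5 (perimeter = 2·8·5.500·sin(180°/8) = 33.68 mm); Merging all regions: the regions partially overlap (shared area 74.83 mm²), so the edge portions inside another operand are dropped and the merged outline is re-measured after clipping — boundary = 78.67 mm. So its perimeter = 78.67 mm. Layer 108 (z = 10.8): the cube (footprint 17.5×17.5) is included at this height (perimeter 70.00 mm); the cube at (6.5, -3.5) is present — its section is the full 21×5.5 rectangle (perimeter 53.00 mm); the cylinder at (-1, 4.5) does not reach this height (z outside [14.5, 36.5]); the r=5.5 cylinder at (12, 2.5) contributes a regular 8-gon of circumradius 5.5 (perimeter = 2·8·5.500·sin(180°/8) = 33.68 mm); Taking the union: the regions partially overlap (shared area 107.56 mm²), so the edge portions inside another operand are dropped and the merged outline is re-measured after clipping — boundary = 97.00 mm. So its perimeter = 97.00 mm. Layer 108 is larger (97.00 vs 78.67 mm).

layer 108 (z = 10.8 mm)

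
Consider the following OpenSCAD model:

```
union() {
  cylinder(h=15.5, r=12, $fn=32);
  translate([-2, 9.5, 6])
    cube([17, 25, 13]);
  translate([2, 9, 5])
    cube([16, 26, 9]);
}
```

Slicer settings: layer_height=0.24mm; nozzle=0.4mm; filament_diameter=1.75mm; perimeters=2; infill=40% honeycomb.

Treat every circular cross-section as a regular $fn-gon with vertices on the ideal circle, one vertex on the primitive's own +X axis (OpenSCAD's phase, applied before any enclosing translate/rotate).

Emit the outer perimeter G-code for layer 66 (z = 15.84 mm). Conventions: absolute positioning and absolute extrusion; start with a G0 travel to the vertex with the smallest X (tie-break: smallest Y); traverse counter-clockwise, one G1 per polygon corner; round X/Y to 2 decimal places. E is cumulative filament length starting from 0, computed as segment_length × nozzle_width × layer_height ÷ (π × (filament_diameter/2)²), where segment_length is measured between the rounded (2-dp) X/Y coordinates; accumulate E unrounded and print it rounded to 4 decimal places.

G0 X-2.00 Y9.50 Z15.84
G1 X15.00 Y9.50 E0.6785
G1 X15.00 Y34.50 E1.6763
G1 X-2.00 Y34.50 E2.3548
G1 X-2.00 Y9.50 E3.3526

At z = 15.84 mm: the cylinder does not reach this height (z outside [0, 15.5]); the cube at (-2, 9.5) (footprint 17×25) is included at this height; the cube at (2, 9) is absent (z outside [5, 14]); Combining (union): only the 17×25 cube at (-2, 9.5) is present, so the union is just that shape — 1 connected region. The outline is a single polygon with 4 vertices. Extrusion per mm of travel: 0.4 × 0.24 / (π × 0.875²) = 0.039912. Accumulating E over each segment gives final E = 3.3526.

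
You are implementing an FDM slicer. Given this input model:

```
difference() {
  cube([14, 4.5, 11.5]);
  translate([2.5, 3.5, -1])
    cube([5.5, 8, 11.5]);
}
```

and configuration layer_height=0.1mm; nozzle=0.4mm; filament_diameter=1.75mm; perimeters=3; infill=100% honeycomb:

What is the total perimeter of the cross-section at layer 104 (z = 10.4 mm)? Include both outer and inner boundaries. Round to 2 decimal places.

At z = 10.4 mm: the cube is present — its section is the full 14×4.5 rectangle (perimeter 37.00 mm); the 5.5×8 cube at (2.5, 3.5) contributes its full rectangle (perimeter 27.00 mm); Taking the first minus the rest: starting from the 14×4.5 cube, the 5.5×8 cube at (2.5, 3.5) partially overlaps it — only the 5.50 mm² overlap (of its 44.00 mm²) is removed, clipping the outline — boundary = 39.00 mm. Overall, the cross-section is a single solid region. Total boundary length (outer) = 39.00 mm.

39.00 mm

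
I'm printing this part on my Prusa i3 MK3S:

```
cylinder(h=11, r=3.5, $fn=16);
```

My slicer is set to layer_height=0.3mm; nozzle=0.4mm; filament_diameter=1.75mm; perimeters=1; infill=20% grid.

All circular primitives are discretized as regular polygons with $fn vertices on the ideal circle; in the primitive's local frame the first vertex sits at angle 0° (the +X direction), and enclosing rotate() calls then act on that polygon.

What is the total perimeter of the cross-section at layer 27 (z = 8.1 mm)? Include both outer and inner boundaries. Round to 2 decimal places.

At z = 8.1 mm: the cylinder: section is a regular 16-gon, circumradius r=3.5 (perimeter = 2·16·3.500·sin(180°/16) = 21.85 mm). Overall, the cross-section is a single solid region. Total boundary length (outer) = 21.85 mm.

21.85 mm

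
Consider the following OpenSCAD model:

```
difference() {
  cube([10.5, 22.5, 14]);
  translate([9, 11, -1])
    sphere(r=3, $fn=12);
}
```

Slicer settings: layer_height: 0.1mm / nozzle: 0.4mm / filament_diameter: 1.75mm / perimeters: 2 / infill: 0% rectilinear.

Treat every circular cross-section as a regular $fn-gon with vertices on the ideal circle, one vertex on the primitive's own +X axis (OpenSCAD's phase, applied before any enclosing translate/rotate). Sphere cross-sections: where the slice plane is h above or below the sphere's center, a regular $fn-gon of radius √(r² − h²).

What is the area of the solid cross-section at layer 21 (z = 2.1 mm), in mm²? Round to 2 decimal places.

At z = 2.1 mm: the cube is present — its section is the full 10.5×22.5 rectangle (area 236.25 mm²); the sphere at (9, 11) is absent (|z−center|=3.100 > r=3); Taking the first minus the rest: none of the subtracted shapes is present at this height, so the 10.5×22.5 cube is unchanged — area = 236.25 mm². Overall, the cross-section is a single solid region. Net area = 236.25 mm².

236.25 mm²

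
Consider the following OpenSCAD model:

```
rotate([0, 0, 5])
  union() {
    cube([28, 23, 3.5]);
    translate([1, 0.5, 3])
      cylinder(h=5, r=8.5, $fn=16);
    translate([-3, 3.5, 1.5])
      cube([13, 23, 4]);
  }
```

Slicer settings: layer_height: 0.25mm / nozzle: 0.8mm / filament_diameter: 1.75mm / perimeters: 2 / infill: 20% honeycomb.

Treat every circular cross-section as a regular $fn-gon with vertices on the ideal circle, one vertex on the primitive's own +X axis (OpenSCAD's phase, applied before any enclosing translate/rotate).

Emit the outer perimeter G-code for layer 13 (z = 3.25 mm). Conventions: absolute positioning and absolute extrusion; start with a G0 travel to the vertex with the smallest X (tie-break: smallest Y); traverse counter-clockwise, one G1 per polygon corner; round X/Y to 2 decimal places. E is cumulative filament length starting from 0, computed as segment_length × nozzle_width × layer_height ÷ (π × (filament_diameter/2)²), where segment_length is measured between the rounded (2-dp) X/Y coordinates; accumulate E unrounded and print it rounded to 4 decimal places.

G0 X-7.52 Y-0.16 Z3.25
G1 X-6.59 Y-3.34 E0.2755
G1 X-4.51 Y-5.93 E0.5517
G1 X-1.60 Y-7.52 E0.8274
G1 X1.69 Y-7.88 E1.1026
G1 X4.88 Y-6.95 E1.3789
G1 X7.46 Y-4.88 E1.6540
G1 X9.06 Y-1.97 E1.9301
G1 X9.36 Y0.82 E2.1634
G1 X27.89 Y2.44 E3.7101
G1 X25.89 Y25.35 E5.6223
G1 X7.96 Y23.78 E7.1189
G1 X7.65 Y27.27 E7.4102
G1 X-5.30 Y26.14 E8.4911
G1 X-3.67 Y7.56 E10.0420
G1 X-5.56 Y6.05 E10.2431
G1 X-7.15 Y3.14 E10.5189
G1 X-7.52 Y-0.16 E10.7950

At z = 3.25 mm: the cube is present — its section is the full 28×23 rectangle; the cylinder at (1, 0.5): section is a regular 16-gon, circumradius r=8.5; the 13×23 cube at (-3, 3.5) contributes its full rectangle; Taking the union: the regions partially overlap (shared area 278.30 mm²), so overlapping operands fuse into one piece — 1 connected region; (rotated 5° about Z; rotation is an isometry so areas/perimeters/island counts are preserved). The outline is a single polygon with 17 vertices. Extrusion per mm of travel: 0.8 × 0.25 / (π × 0.875²) = 0.083150. Accumulating E over each segment gives final E = 10.7950.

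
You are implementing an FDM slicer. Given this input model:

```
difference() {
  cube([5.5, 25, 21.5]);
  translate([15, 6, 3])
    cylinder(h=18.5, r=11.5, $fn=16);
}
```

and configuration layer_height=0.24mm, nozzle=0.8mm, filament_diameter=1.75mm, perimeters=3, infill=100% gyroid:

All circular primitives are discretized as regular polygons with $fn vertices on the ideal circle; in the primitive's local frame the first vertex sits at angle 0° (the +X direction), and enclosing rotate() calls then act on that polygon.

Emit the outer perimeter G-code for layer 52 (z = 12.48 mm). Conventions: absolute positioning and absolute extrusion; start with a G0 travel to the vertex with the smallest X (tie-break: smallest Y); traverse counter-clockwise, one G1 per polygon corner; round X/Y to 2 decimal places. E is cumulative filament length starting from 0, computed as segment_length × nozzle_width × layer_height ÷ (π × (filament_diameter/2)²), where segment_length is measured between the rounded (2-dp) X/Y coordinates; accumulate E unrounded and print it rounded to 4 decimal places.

G0 X0.00 Y0.00 Z12.48
G1 X5.44 Y0.00 E0.4342
G1 X4.38 Y1.60 E0.5874
G1 X3.50 Y6.00 E0.9456
G1 X4.38 Y10.40 E1.3038
G1 X5.50 Y12.08 E1.4650
G1 X5.50 Y25.00 E2.4963
G1 X0.00 Y25.00 E2.9354
G1 X0.00 Y0.00 E4.9310

At z = 12.48 mm: the cube is present — its section is the full 5.5×25 rectangle; the cylinder at (15, 6): section is a regular 16-gon, circumradius r=11.5; After the difference (first − rest): starting from the 5.5×25 cube, the r=11.5 cylinder at (15, 6) partially overlaps it — only the 15.64 mm² overlap (of its 404.88 mm²) is removed, clipping the outline — 1 connected region. The outline is a single polygon with 8 vertices. Extrusion per mm of travel: 0.8 × 0.24 / (π × 0.875²) = 0.079824. Accumulating E over each segment gives final E = 4.9310.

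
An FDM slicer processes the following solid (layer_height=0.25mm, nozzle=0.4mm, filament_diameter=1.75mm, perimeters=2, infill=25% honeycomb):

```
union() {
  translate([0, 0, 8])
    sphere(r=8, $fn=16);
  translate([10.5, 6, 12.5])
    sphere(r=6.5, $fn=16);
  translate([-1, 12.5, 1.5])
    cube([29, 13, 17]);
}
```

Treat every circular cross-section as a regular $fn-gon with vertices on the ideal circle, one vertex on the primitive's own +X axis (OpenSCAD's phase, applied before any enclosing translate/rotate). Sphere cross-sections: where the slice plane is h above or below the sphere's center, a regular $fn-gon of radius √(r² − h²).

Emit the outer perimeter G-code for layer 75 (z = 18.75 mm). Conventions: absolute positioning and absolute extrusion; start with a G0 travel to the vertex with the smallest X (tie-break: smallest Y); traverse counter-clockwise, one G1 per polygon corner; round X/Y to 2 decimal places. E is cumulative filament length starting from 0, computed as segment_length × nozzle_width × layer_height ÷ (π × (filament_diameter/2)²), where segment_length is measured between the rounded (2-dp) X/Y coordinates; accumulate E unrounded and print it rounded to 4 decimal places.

At z = 18.75 mm: the sphere is absent (|z−center|=10.750 > r=8); the r=6.5 sphere at (10.5, 6) contributes a regular 16-gon of circumradius √(6.5²−6.25²) = 1.785; the cube at (-1, 12.5) is not intersected at this z (z outside [1.5, 18.5]); Taking the union: only the r=6.5 sphere at (10.5, 6) is present, so the union is just that shape — 1 connected region. The outline is a single polygon with 16 vertices. Extrusion per mm of travel: 0.4 × 0.25 / (π × 0.875²) = 0.041575. Accumulating E over each segment gives final E = 0.4634.

G0 X8.71 Y6.00 Z18.75
G1 X8.85 Y5.32 E0.0289
G1 X9.24 Y4.74 E0.0579
G1 X9.82 Y4.35 E0.0870
G1 X10.50 Y4.21 E0.1158
G1 X11.18 Y4.35 E0.1447
G1 X11.76 Y4.74 E0.1738
G1 X12.15 Y5.32 E0.2028
G1 X12.29 Y6.00 E0.2317
G1 X12.15 Y6.68 E0.2606
G1 X11.76 Y7.26 E0.2896
G1 X11.18 Y7.65 E0.3187
G1 X10.50 Y7.79 E0.3475
G1 X9.82 Y7.65 E0.3764
G1 X9.24 Y7.26 E0.4055
G1 X8.85 Y6.68 E0.4345
G1 X8.71 Y6.00 E0.4634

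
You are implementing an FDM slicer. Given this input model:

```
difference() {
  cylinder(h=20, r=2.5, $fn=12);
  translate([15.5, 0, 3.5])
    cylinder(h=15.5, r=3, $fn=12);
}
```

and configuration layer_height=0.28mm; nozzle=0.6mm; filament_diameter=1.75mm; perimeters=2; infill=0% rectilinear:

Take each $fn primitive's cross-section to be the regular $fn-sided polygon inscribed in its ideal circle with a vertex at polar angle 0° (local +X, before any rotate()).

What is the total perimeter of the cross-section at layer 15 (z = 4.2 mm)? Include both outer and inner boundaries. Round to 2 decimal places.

15.53 mm

At z = 4.2 mm: the cylinder: section is a regular 12-gon, circumradius r=2.5 (perimeter = 2·12·2.500·sin(180°/12) = 15.53 mm); the r=3 cylinder at (15.5, 0) gives a regular 12-gon of circumradius 3 (constant along its height) (perimeter = 2·12·3.000·sin(180°/12) = 18.63 mm); Taking the first minus the rest: starting from the r=2.5 cylinder, the r=3 cylinder at (15.5, 0) misses the remaining region (no effect) — boundary = 15.53 mm. Overall, the cross-section is a single solid region. Total boundary length (outer) = 15.53 mm.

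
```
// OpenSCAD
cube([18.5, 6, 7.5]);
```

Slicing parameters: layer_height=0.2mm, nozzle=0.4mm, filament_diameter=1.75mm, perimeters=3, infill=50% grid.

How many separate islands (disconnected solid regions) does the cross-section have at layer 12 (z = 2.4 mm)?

1

At z = 2.4 mm: the cube is present — its section is the full 18.5×6 rectangle. Overall, the cross-section is a single solid region. Island count = 1.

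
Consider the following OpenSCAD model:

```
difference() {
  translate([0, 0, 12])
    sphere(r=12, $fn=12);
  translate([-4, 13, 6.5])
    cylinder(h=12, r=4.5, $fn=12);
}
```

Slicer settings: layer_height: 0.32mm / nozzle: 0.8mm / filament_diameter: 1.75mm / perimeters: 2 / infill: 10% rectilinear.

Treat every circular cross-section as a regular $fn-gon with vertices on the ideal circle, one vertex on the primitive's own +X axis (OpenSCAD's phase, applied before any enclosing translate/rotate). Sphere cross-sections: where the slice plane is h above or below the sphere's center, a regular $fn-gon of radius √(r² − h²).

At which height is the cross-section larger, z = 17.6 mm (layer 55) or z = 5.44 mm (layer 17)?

layer 55 (z = 17.6 mm)

Layer 55 (z = 17.6): the r=12 sphere slices to a regular 12-gon of circumradius 10.613 (√(r²−h²) with h=5.6 from center) (area = (12/2)·10.613²·sin(360°/12) = 337.92 mm²); the r=4.5 cylinder at (-4, 13) gives a regular 12-gon of circumradius 4.5 (constant along its height) (area = (12/2)·4.500²·sin(360°/12) = 60.75 mm²); After the difference (first − rest): starting from the r=12 sphere (337.92 mm²), the r=4.5 cylinder at (-4, 13) partially overlaps it — only the 4.03 mm² overlap (of its 60.75 mm²) is removed, clipping the outline — area = 333.89 mm². So its area = 333.89 mm². Layer 17 (z = 5.44): the r=12 sphere slices to a regular 12-gon of circumradius 10.048 (√(r²−h²) with h=6.56 from center) (area = (12/2)·10.048²·sin(360°/12) = 302.90 mm²); the cylinder at (-4, 13) is not intersected at this z (z outside [6.5, 18.5]); Subtracting the remaining from the first: none of the subtracted shapes is present at this height, so the r=12 sphere is unchanged — area = 302.90 mm². So its area = 302.90 mm². Layer 55 is larger (333.89 vs 302.90 mm²).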